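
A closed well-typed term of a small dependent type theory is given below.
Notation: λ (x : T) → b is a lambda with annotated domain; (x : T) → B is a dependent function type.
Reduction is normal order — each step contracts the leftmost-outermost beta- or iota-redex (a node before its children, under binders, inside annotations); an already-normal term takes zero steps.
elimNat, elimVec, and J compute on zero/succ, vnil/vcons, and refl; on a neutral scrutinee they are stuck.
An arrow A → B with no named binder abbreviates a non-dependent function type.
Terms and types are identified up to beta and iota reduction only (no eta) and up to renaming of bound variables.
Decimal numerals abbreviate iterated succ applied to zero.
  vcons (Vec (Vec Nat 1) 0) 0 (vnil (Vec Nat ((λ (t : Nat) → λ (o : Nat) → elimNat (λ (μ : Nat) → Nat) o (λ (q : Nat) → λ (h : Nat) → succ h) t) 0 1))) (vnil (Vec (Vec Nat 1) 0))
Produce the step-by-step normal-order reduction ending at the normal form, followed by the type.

reduction (normal order):
  vcons (Vec (Vec Nat 1) 0) 0 (vnil (Vec Nat ((λ (t : Nat) → λ (o : Nat) → elimNat (λ (μ : Nat) → Nat) o (λ (q : Nat) → λ (h : Nat) → succ h) t) 0 1))) (vnil (Vec (Vec Nat 1) 0))
  ~> vcons (Vec (Vec Nat 1) 0) 0 (vnil (Vec Nat ((λ (t : Nat) → elimNat (λ (o : Nat) → Nat) t (λ (μ : Nat) → λ (q : Nat) → succ q) 0) 1))) (vnil (Vec (Vec Nat 1) 0))
  ~> vcons (Vec (Vec Nat 1) 0) 0 (vnil (Vec Nat (elimNat (λ (t : Nat) → Nat) 1 (λ (o : Nat) → λ (μ : Nat) → succ μ) 0))) (vnil (Vec (Vec Nat 1) 0))
  ~> vcons (Vec (Vec Nat 1) 0) 0 (vnil (Vec Nat 1)) (vnil (Vec (Vec Nat 1) 0))
the term's type:
  Vec (Vec (Vec Nat 1) 0) 1


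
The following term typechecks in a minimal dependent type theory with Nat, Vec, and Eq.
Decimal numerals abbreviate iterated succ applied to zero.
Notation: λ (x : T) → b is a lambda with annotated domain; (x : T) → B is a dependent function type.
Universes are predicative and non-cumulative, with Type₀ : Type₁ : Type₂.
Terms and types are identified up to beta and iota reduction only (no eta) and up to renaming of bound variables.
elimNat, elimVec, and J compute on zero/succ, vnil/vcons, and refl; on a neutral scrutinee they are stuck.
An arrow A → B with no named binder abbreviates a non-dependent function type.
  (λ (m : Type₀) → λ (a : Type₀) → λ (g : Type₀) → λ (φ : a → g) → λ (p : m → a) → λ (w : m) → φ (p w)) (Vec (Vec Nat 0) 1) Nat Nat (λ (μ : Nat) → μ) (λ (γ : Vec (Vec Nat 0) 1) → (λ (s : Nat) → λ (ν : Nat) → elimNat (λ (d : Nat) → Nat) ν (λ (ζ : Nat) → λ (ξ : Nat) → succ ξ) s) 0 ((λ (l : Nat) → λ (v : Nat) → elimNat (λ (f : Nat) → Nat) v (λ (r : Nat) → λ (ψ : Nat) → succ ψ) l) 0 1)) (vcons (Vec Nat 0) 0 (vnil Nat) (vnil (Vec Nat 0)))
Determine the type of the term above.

inferred type:
  Nat


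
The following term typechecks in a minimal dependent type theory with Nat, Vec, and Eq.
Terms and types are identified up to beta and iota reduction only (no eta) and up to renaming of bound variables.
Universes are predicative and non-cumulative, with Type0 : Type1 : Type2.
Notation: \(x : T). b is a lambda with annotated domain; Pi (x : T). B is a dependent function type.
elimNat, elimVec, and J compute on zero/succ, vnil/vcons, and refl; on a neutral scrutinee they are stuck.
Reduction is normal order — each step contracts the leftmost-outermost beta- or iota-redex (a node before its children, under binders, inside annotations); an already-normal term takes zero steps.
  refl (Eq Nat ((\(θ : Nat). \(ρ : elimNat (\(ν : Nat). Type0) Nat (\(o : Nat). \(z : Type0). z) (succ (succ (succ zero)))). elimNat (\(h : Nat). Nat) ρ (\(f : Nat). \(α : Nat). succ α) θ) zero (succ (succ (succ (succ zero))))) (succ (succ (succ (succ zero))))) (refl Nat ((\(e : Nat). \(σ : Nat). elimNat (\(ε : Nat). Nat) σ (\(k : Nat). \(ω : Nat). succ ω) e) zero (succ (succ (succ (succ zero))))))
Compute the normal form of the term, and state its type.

normal form:
  refl (Eq Nat (succ (succ (succ (succ zero)))) (succ (succ (succ (succ zero))))) (refl Nat (succ (succ (succ (succ zero)))))
the term's type:
  Eq (Eq Nat (succ (succ (succ (succ zero)))) (succ (succ (succ (succ zero))))) (refl Nat (succ (succ (succ (succ zero))))) (refl Nat (succ (succ (succ (succ zero)))))


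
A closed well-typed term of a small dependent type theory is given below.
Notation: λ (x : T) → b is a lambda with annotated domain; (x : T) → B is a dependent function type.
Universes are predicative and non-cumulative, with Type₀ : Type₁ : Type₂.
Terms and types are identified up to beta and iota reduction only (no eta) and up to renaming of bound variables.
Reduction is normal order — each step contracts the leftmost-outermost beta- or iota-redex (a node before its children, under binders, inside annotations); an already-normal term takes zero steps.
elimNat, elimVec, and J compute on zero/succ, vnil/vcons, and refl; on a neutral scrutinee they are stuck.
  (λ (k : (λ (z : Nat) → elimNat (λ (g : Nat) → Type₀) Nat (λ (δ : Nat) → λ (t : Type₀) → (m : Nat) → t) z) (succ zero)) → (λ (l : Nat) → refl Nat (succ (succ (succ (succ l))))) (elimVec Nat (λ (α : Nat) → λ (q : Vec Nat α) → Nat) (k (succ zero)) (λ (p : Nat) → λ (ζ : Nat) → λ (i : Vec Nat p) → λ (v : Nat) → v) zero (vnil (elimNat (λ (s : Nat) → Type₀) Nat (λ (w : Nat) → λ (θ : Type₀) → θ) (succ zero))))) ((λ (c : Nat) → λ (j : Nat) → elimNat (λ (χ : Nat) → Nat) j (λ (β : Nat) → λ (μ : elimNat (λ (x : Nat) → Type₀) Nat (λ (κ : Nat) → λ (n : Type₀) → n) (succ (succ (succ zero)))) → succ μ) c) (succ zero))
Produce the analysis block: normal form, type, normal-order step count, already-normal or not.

reduced normal form:
  refl Nat (succ (succ (succ (succ (succ (succ zero))))))
inferred type:
  Eq Nat (succ (succ (succ (succ (succ (succ zero)))))) (succ (succ (succ (succ (succ (succ zero))))))
reduction steps (normal order): 9
term was already normal: no
first redex: a beta-redex


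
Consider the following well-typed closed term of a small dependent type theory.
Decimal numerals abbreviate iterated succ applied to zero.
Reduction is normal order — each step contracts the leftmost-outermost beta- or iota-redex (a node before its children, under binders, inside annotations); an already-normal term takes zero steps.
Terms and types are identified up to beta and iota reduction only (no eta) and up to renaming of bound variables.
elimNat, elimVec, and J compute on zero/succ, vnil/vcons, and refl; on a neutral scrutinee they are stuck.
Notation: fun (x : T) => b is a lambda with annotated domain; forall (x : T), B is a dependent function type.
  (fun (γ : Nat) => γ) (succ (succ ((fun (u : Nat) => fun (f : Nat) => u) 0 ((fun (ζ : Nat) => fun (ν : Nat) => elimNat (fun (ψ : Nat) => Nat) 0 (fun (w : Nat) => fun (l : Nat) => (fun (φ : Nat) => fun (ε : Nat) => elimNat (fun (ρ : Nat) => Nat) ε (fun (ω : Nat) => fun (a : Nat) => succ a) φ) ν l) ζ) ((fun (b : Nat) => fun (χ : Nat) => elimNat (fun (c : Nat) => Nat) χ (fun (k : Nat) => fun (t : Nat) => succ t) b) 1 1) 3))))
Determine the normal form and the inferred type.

reduced normal form:
  2
the term's type:
  Nat
observation: normalization takes exactly 3 steps under the normal-order strategy.


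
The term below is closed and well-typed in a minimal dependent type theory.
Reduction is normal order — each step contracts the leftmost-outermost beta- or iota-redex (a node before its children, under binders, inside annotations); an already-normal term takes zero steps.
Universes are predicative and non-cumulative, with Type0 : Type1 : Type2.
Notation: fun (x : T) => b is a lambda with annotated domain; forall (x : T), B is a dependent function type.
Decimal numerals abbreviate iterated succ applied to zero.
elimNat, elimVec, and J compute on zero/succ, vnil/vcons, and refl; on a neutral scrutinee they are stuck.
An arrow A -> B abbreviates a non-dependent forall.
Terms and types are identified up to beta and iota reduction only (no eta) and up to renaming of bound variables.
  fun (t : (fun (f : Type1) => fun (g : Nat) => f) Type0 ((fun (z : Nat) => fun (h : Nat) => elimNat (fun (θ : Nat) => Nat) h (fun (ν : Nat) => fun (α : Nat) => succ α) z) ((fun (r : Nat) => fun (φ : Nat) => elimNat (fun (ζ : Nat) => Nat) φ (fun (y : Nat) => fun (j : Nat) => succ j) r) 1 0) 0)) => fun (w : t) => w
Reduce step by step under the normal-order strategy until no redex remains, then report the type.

reduction (normal order):
  fun (t : (fun (f : Type1) => fun (g : Nat) => f) Type0 ((fun (z : Nat) => fun (h : Nat) => elimNat (fun (θ : Nat) => Nat) h (fun (ν : Nat) => fun (α : Nat) => succ α) z) ((fun (r : Nat) => fun (φ : Nat) => elimNat (fun (ζ : Nat) => Nat) φ (fun (y : Nat) => fun (j : Nat) => succ j) r) 1 0) 0)) => fun (w : t) => w
  ~> fun (t : (fun (f : Nat) => Type0) ((fun (g : Nat) => fun (z : Nat) => elimNat (fun (h : Nat) => Nat) z (fun (θ : Nat) => fun (ν : Nat) => succ ν) g) ((fun (α : Nat) => fun (r : Nat) => elimNat (fun (φ : Nat) => Nat) r (fun (ζ : Nat) => fun (y : Nat) => succ y) α) 1 0) 0)) => fun (j : t) => j
  ~> fun (t : Type0) => fun (f : t) => f
the term's type:
  forall (t : Type0), t -> t


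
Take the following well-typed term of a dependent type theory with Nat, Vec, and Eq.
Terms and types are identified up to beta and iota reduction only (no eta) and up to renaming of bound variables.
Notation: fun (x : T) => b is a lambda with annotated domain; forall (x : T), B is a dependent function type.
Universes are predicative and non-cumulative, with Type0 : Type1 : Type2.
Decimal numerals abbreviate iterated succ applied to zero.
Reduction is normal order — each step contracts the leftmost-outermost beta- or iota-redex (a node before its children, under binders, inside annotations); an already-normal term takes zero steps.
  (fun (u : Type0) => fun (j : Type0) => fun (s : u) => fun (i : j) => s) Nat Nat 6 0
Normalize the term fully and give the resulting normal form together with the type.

reduced normal form:
  6
the term's type:
  Nat
observation: the leftmost-outermost redex is a beta-redex, and normalization takes 4 steps.


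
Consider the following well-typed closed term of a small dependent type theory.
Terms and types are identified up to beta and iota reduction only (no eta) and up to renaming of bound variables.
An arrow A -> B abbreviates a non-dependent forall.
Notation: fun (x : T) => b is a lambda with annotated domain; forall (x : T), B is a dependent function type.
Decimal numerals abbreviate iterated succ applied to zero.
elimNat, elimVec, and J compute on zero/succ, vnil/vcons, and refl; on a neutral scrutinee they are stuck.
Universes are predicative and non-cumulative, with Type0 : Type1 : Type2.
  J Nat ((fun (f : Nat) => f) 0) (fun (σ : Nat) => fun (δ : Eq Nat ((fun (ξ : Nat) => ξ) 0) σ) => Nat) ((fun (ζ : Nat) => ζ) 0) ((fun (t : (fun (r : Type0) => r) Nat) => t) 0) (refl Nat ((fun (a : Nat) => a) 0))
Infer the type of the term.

inferred type:
  Nat


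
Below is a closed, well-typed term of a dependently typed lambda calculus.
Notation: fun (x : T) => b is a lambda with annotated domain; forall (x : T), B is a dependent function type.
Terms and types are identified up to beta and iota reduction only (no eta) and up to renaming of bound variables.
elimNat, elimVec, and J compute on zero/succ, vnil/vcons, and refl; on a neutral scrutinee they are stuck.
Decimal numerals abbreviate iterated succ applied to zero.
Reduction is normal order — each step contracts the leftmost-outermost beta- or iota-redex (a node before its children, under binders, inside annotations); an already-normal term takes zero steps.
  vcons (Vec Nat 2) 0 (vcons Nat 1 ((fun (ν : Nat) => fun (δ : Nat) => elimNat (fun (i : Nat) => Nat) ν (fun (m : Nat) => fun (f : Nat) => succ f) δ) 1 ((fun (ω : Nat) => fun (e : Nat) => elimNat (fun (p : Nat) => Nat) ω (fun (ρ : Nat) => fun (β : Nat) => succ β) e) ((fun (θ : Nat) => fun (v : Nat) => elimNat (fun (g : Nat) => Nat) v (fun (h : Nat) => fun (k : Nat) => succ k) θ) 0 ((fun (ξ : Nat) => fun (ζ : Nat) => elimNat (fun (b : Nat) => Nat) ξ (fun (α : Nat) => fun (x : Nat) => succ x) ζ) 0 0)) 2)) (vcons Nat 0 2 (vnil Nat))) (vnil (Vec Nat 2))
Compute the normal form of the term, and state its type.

normal form:
  vcons (Vec Nat 2) 0 (vcons Nat 1 3 (vcons Nat 0 2 (vnil Nat))) (vnil (Vec Nat 2))
inferred type:
  Vec (Vec Nat 2) 1
observation: reduction starts at a beta-redex, and 24 normal-order steps reach the normal form.


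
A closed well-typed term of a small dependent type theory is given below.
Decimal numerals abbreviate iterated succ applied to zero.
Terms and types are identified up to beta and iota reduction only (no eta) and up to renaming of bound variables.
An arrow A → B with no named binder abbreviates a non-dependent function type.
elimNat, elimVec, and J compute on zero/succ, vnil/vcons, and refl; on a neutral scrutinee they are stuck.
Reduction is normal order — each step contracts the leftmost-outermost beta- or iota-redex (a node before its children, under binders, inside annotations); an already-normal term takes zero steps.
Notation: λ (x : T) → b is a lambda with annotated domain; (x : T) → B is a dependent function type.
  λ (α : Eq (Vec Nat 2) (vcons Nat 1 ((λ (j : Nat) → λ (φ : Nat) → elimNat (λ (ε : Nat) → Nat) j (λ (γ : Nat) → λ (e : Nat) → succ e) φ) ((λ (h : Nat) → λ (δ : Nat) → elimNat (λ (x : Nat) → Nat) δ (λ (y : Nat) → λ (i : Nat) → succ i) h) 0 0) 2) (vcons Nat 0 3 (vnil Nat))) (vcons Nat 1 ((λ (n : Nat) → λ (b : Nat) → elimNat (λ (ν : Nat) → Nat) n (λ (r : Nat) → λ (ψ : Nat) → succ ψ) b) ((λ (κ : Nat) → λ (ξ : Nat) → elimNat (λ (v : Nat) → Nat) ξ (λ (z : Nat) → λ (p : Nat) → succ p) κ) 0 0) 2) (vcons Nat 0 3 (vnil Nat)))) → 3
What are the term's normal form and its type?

resulting normal form:
  λ (α : Eq (Vec Nat 2) (vcons Nat 1 2 (vcons Nat 0 3 (vnil Nat))) (vcons Nat 1 2 (vcons Nat 0 3 (vnil Nat)))) → 3
type:
  Eq (Vec Nat 2) (vcons Nat 1 2 (vcons Nat 0 3 (vnil Nat))) (vcons Nat 1 2 (vcons Nat 0 3 (vnil Nat))) → Nat
observation: 24 normal-order steps normalize the term, beginning with a beta-redex.


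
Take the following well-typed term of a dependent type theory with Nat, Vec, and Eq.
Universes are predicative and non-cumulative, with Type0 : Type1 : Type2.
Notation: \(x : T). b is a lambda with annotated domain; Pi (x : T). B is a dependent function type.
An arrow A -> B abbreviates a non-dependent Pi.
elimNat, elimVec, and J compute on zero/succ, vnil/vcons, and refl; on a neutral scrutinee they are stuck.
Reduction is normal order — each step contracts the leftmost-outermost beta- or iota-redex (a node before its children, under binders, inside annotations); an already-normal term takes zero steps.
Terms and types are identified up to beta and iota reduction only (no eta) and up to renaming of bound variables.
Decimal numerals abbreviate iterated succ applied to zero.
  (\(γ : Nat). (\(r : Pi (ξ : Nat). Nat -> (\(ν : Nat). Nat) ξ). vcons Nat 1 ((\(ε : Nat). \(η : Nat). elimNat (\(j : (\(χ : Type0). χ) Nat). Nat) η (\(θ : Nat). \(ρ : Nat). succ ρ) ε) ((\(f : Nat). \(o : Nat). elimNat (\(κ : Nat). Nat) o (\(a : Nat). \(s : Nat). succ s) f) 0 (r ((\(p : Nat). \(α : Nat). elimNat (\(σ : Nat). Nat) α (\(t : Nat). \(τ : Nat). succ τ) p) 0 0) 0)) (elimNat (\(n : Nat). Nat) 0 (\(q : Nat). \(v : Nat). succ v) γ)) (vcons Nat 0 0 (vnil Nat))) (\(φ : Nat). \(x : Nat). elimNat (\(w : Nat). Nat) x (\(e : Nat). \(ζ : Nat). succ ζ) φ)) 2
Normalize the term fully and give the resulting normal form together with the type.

reduced normal form:
  vcons Nat 1 2 (vcons Nat 0 0 (vnil Nat))
inferred type:
  Vec Nat 2
observation: 22 normal-order steps separate the term from its normal form.


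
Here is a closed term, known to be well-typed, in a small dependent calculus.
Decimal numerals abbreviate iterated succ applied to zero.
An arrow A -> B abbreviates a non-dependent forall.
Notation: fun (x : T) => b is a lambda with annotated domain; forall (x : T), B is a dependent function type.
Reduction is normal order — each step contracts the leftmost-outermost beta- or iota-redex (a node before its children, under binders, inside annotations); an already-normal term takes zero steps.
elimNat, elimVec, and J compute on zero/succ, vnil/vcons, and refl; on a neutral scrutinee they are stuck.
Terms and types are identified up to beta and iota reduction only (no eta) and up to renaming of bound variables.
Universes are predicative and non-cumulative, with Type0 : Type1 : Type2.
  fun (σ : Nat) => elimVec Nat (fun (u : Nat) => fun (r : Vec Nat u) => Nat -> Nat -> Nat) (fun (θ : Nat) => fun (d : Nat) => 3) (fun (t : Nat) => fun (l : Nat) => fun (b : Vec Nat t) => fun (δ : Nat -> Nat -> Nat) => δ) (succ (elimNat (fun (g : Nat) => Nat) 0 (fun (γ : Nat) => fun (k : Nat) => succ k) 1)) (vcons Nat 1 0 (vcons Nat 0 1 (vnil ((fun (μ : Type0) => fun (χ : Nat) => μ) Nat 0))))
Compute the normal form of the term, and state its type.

reduced normal form:
  fun (σ : Nat) => fun (u : Nat) => fun (r : Nat) => 3
the term's type:
  Nat -> Nat -> Nat -> Nat


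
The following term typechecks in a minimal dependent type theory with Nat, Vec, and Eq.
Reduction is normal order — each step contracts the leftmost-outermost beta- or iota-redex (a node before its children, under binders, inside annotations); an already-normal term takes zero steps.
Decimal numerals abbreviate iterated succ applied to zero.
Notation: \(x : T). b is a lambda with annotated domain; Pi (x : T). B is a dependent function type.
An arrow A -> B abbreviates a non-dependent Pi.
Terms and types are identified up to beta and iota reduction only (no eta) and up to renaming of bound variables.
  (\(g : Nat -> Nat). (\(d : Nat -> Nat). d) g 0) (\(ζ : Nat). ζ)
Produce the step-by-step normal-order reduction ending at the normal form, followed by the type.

normal-order reduction sequence:
  (\(g : Nat -> Nat). (\(d : Nat -> Nat). d) g 0) (\(ζ : Nat). ζ)
  ~> (\(g : Nat -> Nat). g) (\(d : Nat). d) 0
  ~> (\(g : Nat). g) 0
  ~> 0
type:
  Nat


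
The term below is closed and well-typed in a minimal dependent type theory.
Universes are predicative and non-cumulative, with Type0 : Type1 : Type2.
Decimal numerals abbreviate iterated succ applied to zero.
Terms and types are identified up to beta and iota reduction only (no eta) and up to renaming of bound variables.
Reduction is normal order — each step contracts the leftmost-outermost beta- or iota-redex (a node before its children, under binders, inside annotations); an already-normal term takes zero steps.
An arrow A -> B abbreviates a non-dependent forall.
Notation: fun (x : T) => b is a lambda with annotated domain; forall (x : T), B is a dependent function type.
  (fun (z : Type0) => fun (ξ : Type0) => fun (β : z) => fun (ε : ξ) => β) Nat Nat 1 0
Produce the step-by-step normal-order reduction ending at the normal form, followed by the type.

reduction (normal order):
  (fun (z : Type0) => fun (ξ : Type0) => fun (β : z) => fun (ε : ξ) => β) Nat Nat 1 0
  ~> (fun (z : Type0) => fun (ξ : Nat) => fun (β : z) => ξ) Nat 1 0
  ~> (fun (z : Nat) => fun (ξ : Nat) => z) 1 0
  ~> (fun (z : Nat) => 1) 0
  ~> 1
type:
  Nat


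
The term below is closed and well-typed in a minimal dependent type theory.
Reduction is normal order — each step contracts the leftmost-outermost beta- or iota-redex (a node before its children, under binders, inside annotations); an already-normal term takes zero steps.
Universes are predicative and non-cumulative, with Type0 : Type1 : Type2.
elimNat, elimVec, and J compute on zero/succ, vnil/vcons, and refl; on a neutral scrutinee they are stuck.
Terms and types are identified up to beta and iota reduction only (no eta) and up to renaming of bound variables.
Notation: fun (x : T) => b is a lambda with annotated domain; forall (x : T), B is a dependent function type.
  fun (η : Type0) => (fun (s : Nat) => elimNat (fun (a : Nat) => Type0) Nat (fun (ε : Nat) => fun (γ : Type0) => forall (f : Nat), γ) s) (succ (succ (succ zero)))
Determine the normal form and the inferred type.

reduced normal form:
  fun (η : Type0) => forall (s : Nat), forall (a : Nat), forall (ε : Nat), Nat
the term's type:
  forall (η : Type0), Type0
observation: contracting a beta-redex first, the term normalizes in 11 steps.


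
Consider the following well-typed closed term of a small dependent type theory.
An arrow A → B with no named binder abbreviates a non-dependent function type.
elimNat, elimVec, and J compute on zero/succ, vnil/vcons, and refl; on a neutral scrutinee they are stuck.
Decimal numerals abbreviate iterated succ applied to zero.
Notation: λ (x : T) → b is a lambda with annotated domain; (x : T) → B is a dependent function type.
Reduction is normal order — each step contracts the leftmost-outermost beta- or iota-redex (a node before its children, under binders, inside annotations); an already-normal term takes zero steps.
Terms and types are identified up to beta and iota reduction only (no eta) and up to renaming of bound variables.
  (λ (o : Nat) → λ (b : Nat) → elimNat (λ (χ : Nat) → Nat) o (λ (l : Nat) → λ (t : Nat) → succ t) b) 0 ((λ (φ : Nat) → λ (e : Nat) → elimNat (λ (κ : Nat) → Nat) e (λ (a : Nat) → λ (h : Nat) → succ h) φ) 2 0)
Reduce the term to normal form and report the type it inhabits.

resulting normal form:
  2
type:
  Nat


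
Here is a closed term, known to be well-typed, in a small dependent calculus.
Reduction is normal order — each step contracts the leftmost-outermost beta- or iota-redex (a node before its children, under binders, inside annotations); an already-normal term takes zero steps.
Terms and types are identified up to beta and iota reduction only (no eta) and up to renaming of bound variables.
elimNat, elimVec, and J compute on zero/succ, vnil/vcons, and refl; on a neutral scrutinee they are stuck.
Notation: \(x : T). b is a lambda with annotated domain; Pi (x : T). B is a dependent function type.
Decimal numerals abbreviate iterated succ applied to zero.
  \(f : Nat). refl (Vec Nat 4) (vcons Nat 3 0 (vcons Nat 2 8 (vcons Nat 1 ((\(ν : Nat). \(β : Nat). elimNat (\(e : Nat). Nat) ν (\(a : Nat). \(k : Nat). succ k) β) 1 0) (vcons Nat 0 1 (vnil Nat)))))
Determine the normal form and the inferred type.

normal form:
  \(f : Nat). refl (Vec Nat 4) (vcons Nat 3 0 (vcons Nat 2 8 (vcons Nat 1 1 (vcons Nat 0 1 (vnil Nat)))))
the term's type:
  Pi (f : Nat). Eq (Vec Nat 4) (vcons Nat 3 0 (vcons Nat 2 8 (vcons Nat 1 1 (vcons Nat 0 1 (vnil Nat))))) (vcons Nat 3 0 (vcons Nat 2 8 (vcons Nat 1 1 (vcons Nat 0 1 (vnil Nat)))))


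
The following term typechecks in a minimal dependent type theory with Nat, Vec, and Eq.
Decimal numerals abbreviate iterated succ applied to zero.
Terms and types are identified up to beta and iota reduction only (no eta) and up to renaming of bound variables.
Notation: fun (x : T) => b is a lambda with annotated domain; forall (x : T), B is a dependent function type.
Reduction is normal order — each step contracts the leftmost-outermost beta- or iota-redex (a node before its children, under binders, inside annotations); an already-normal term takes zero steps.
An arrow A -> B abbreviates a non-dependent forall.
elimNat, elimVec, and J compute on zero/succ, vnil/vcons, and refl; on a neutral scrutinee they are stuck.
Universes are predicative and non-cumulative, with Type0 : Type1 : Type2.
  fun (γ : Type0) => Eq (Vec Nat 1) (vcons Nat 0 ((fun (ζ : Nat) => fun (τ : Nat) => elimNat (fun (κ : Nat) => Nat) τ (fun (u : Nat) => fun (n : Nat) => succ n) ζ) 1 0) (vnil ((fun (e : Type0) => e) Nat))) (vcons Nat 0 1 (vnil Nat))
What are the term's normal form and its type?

reduced normal form:
  fun (γ : Type0) => Eq (Vec Nat 1) (vcons Nat 0 1 (vnil Nat)) (vcons Nat 0 1 (vnil Nat))
the term's type:
  Type0 -> Type0
observation: the first redex contracted is a beta-redex; the normal form is reached in 7 normal-order steps.


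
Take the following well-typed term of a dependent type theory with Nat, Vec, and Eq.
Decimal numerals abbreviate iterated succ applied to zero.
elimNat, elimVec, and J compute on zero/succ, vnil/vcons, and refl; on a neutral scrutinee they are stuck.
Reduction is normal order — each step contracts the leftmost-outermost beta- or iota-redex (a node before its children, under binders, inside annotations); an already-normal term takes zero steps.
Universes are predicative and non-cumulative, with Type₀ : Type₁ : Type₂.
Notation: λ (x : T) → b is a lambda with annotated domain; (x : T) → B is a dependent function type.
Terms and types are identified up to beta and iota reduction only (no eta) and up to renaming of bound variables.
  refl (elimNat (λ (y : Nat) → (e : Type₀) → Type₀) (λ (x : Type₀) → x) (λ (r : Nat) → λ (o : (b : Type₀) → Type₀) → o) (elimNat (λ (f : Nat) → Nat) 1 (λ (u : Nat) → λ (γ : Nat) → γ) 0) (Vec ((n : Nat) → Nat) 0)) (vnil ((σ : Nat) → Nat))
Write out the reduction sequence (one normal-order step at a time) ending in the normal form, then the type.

reduction (normal order):
  refl (elimNat (λ (y : Nat) → (e : Type₀) → Type₀) (λ (x : Type₀) → x) (λ (r : Nat) → λ (o : (b : Type₀) → Type₀) → o) (elimNat (λ (f : Nat) → Nat) 1 (λ (u : Nat) → λ (γ : Nat) → γ) 0) (Vec ((n : Nat) → Nat) 0)) (vnil ((σ : Nat) → Nat))
  ~> refl (elimNat (λ (y : Nat) → (e : Type₀) → Type₀) (λ (x : Type₀) → x) (λ (r : Nat) → λ (o : (b : Type₀) → Type₀) → o) 1 (Vec ((f : Nat) → Nat) 0)) (vnil ((u : Nat) → Nat))
  ~> refl ((λ (y : Nat) → λ (e : (x : Type₀) → Type₀) → e) 0 (elimNat (λ (r : Nat) → (o : Type₀) → Type₀) (λ (b : Type₀) → b) (λ (f : Nat) → λ (u : (γ : Type₀) → Type₀) → u) 0) (Vec ((n : Nat) → Nat) 0)) (vnil ((σ : Nat) → Nat))
  ~> refl ((λ (y : (e : Type₀) → Type₀) → y) (elimNat (λ (x : Nat) → (r : Type₀) → Type₀) (λ (o : Type₀) → o) (λ (b : Nat) → λ (f : (u : Type₀) → Type₀) → f) 0) (Vec ((γ : Nat) → Nat) 0)) (vnil ((n : Nat) → Nat))
  ~> refl (elimNat (λ (y : Nat) → (e : Type₀) → Type₀) (λ (x : Type₀) → x) (λ (r : Nat) → λ (o : (b : Type₀) → Type₀) → o) 0 (Vec ((f : Nat) → Nat) 0)) (vnil ((u : Nat) → Nat))
  ~> refl ((λ (y : Type₀) → y) (Vec ((e : Nat) → Nat) 0)) (vnil ((x : Nat) → Nat))
  ~> refl (Vec ((y : Nat) → Nat) 0) (vnil ((e : Nat) → Nat))
inferred type:
  Eq (Vec ((y : Nat) → Nat) 0) (vnil ((e : Nat) → Nat)) (vnil ((x : Nat) → Nat))


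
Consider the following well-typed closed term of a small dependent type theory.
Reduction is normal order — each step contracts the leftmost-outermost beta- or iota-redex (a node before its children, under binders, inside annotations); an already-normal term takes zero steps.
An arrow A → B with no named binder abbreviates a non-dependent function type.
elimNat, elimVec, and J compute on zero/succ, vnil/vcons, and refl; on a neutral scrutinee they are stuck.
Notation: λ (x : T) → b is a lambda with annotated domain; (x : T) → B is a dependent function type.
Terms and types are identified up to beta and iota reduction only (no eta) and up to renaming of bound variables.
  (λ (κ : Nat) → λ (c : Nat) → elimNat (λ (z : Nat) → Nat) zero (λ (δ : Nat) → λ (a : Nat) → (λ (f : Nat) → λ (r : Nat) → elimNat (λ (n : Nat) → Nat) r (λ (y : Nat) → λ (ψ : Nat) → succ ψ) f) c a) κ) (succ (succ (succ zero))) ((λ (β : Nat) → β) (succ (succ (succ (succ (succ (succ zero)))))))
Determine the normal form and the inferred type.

resulting normal form:
  succ (succ (succ (succ (succ (succ (succ (succ (succ (succ (succ (succ (succ (succ (succ (succ (succ (succ zero)))))))))))))))))
the term's type:
  Nat
observation: the first redex contracted is a beta-redex; the normal form is reached in 78 normal-order steps.


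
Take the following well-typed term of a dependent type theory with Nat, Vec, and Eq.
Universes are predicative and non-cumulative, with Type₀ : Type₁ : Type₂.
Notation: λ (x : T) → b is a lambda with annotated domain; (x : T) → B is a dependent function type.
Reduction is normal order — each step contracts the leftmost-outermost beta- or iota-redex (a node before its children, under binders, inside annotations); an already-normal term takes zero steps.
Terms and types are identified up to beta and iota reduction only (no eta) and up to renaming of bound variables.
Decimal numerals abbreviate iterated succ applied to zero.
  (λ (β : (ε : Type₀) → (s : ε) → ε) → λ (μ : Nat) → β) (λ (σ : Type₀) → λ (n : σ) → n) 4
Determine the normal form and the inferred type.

reduced normal form:
  λ (β : Type₀) → λ (ε : β) → ε
type:
  (β : Type₀) → (ε : β) → β


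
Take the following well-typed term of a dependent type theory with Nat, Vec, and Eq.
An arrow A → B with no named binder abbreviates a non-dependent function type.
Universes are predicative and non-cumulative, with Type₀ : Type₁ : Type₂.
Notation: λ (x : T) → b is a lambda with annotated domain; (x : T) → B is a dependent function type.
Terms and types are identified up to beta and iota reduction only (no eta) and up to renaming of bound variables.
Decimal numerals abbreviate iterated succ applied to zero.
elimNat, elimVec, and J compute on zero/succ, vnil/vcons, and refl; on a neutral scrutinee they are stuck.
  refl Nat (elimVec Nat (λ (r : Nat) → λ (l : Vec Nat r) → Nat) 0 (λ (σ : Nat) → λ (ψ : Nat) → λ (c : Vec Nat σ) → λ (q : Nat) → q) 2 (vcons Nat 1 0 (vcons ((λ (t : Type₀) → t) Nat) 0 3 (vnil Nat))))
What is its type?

inferred type:
  Eq Nat 0 0


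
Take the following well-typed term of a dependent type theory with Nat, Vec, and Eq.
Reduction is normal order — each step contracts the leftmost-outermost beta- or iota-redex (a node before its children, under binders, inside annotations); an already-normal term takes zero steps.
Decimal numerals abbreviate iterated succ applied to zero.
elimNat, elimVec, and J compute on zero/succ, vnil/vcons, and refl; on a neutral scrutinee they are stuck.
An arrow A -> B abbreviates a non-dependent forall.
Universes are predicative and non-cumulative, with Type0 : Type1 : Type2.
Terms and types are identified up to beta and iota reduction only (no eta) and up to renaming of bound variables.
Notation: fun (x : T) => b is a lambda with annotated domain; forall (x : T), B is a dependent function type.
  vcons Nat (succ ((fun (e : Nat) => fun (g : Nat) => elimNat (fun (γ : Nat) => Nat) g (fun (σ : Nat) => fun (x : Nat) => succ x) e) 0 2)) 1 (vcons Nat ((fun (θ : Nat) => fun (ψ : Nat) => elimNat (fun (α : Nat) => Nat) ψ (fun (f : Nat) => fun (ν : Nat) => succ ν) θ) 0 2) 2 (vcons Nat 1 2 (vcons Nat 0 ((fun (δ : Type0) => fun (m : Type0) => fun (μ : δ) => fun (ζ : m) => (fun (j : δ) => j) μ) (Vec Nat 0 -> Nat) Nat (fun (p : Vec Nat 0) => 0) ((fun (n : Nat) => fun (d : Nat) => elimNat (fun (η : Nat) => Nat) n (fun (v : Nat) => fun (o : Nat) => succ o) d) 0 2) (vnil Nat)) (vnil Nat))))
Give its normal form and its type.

resulting normal form:
  vcons Nat 3 1 (vcons Nat 2 2 (vcons Nat 1 2 (vcons Nat 0 0 (vnil Nat))))
type:
  Vec Nat 4


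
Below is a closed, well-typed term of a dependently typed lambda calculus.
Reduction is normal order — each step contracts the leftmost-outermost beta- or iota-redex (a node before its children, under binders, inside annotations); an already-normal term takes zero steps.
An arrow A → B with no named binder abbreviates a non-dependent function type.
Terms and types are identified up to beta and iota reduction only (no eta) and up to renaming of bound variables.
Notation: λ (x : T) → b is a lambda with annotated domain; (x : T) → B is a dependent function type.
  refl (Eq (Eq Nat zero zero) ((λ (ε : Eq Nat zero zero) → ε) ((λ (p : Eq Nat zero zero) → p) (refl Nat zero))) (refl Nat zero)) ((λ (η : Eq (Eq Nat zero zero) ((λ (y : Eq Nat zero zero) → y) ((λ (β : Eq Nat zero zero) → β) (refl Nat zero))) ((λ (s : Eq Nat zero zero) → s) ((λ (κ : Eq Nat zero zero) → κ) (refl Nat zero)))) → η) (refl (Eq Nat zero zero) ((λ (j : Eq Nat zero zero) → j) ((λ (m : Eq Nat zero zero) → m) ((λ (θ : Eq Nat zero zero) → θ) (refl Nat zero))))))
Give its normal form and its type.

normal form:
  refl (Eq (Eq Nat zero zero) (refl Nat zero) (refl Nat zero)) (refl (Eq Nat zero zero) (refl Nat zero))
the term's type:
  Eq (Eq (Eq Nat zero zero) (refl Nat zero) (refl Nat zero)) (refl (Eq Nat zero zero) (refl Nat zero)) (refl (Eq Nat zero zero) (refl Nat zero))
observation: 6 normal-order steps normalize the term, beginning with a beta-redex.


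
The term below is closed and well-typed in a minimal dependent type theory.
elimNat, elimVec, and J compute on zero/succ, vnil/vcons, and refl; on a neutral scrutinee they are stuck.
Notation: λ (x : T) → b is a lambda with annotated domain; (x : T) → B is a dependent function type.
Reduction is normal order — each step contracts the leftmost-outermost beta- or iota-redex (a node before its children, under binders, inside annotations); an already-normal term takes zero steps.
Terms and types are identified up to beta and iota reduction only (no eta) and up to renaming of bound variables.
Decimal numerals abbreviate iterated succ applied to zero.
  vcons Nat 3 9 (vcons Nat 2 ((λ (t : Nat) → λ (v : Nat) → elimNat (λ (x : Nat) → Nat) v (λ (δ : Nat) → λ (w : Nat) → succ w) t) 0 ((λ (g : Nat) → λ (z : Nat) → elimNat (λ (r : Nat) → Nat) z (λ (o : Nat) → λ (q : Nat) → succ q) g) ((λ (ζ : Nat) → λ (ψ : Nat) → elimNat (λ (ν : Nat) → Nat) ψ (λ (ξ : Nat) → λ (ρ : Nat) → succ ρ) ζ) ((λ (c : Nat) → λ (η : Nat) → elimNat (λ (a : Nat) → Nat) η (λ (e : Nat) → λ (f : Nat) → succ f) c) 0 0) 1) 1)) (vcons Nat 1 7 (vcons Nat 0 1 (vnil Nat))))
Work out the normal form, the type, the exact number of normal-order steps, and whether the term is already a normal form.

normal form:
  vcons Nat 3 9 (vcons Nat 2 2 (vcons Nat 1 7 (vcons Nat 0 1 (vnil Nat))))
type:
  Vec Nat 4
reduction steps (normal order): 15
already normal: no
first contracted redex: a beta-redex


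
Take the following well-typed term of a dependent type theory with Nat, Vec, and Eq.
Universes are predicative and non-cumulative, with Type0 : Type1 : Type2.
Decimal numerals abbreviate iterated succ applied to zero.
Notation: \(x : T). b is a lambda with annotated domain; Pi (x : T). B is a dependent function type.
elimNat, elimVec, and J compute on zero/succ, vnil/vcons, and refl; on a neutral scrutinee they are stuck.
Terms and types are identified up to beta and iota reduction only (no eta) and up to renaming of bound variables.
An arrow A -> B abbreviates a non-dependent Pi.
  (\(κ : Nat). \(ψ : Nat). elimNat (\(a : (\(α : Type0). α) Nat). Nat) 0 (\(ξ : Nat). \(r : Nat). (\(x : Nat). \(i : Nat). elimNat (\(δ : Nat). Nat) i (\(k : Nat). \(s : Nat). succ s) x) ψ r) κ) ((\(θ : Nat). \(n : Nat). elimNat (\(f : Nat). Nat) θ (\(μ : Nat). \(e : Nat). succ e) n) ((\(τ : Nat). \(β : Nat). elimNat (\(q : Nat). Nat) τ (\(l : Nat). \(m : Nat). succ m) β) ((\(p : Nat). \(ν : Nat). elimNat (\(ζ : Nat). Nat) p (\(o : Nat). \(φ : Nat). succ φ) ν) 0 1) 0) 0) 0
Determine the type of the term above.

type:
  Nat


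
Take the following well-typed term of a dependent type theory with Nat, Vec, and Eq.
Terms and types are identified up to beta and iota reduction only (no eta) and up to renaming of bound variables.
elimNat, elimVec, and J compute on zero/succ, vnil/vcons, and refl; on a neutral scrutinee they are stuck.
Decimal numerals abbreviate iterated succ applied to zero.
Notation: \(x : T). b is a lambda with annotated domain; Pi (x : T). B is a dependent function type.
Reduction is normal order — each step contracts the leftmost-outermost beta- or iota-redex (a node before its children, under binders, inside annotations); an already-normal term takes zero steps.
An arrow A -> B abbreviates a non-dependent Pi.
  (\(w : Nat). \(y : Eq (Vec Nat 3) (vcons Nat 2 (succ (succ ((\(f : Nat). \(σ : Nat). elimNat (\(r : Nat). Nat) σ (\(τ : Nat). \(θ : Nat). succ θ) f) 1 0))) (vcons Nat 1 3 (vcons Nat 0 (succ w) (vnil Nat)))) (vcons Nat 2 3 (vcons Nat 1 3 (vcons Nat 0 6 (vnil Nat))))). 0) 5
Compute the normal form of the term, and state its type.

normal form:
  \(w : Eq (Vec Nat 3) (vcons Nat 2 3 (vcons Nat 1 3 (vcons Nat 0 6 (vnil Nat)))) (vcons Nat 2 3 (vcons Nat 1 3 (vcons Nat 0 6 (vnil Nat))))). 0
type:
  Eq (Vec Nat 3) (vcons Nat 2 3 (vcons Nat 1 3 (vcons Nat 0 6 (vnil Nat)))) (vcons Nat 2 3 (vcons Nat 1 3 (vcons Nat 0 6 (vnil Nat)))) -> Nat


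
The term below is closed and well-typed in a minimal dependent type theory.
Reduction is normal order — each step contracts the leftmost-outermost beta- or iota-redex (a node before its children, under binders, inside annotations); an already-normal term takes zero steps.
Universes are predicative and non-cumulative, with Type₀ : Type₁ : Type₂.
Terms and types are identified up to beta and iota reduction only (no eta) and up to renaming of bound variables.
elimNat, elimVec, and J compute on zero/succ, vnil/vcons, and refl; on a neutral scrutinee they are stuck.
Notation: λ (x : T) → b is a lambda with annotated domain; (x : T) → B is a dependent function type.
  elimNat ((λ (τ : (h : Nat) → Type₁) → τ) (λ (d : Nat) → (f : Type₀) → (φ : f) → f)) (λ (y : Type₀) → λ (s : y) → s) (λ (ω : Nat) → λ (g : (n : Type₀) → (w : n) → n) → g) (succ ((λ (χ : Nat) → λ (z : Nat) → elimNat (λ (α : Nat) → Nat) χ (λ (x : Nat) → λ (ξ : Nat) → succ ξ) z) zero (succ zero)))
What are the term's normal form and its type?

normal form:
  λ (τ : Type₀) → λ (h : τ) → h
the term's type:
  (τ : Type₀) → (h : τ) → τ
observation: reduction starts at an elimNat iota-redex, and 14 normal-order steps reach the normal form.


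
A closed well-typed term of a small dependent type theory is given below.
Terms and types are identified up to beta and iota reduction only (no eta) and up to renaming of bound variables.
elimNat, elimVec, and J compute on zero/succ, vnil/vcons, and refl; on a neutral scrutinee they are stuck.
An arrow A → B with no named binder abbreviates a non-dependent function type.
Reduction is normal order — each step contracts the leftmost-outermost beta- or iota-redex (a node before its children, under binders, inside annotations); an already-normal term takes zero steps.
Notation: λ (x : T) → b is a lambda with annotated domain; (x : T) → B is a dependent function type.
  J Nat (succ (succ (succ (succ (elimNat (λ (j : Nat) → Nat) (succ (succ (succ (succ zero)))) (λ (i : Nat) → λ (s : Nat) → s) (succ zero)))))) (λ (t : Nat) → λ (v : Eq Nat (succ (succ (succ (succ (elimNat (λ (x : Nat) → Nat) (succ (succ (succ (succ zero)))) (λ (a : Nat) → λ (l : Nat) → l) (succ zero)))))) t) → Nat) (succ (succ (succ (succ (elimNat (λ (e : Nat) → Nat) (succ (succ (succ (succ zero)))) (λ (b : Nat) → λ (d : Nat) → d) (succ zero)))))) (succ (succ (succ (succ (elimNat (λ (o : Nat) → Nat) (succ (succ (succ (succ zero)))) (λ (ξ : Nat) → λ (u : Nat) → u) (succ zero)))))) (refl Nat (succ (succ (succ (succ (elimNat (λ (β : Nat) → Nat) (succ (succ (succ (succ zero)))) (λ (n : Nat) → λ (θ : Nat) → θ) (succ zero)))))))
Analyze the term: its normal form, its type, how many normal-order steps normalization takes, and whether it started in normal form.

reduced normal form:
  succ (succ (succ (succ (succ (succ (succ (succ zero)))))))
inferred type:
  Nat
steps to reach normal form (normal order): 5
already normal: no
first contracted redex: a J iota-redex


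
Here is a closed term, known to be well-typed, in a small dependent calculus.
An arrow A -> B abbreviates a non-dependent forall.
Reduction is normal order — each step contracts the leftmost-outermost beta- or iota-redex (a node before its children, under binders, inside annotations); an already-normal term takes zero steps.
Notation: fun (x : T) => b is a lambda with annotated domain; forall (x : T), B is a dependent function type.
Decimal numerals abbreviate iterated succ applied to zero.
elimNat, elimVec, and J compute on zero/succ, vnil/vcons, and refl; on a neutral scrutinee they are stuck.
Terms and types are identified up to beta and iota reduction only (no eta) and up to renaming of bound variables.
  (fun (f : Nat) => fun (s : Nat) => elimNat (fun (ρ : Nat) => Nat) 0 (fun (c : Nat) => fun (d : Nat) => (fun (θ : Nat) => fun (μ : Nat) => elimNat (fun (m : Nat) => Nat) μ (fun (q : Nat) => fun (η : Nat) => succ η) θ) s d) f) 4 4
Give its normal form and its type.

resulting normal form:
  16
type:
  Nat
observation: contracting a beta-redex first, the term normalizes in 75 steps.
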